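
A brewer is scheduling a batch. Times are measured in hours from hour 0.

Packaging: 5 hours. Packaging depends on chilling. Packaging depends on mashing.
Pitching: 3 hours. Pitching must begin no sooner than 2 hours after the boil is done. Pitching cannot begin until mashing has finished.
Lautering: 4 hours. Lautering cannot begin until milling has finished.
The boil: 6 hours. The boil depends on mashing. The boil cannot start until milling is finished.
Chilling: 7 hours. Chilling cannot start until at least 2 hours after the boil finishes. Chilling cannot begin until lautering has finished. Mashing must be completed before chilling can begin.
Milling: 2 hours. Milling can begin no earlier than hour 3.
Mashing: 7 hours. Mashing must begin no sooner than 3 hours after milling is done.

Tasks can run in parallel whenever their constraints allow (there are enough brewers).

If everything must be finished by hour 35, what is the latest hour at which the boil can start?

15

Packaging must finish by hour 35; it takes 5 hours, so it must start by 35 − 5 = hour 30.
Chilling must finish before packaging (must start by hour 30). With a 7-hour duration, chilling must start by 30 − 7 = hour 23.
Pitching must finish by hour 35; it takes 3 hours, so it must start by 35 − 3 = hour 32.
The boil feeds chilling (must start by hour 23, minus 2-hour gap → hour 21); pitching (must start by hour 32, minus 2-hour gap → hour 30). Taking the minimum, the boil must finish by hour 21 and start by 21 − 6 = hour 15.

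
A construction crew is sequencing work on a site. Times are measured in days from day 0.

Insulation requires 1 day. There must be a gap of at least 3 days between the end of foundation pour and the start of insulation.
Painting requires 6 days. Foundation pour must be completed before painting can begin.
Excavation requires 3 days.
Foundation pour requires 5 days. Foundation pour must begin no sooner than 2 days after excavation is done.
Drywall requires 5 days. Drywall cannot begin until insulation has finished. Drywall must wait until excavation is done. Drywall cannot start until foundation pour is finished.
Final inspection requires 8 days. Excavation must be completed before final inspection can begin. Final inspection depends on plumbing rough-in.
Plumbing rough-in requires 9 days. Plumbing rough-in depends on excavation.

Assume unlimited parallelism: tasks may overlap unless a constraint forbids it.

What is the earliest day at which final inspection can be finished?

Excavation has no prerequisites, so it starts at day 0 and finishes at day 3.
Plumbing rough-in waits on excavation (finishes day 3), so it starts at day 3 and finishes at 3 + 9 = day 12.
Final inspection needs all of excavation (finishes day 3); plumbing rough-in (finishes day 12). That puts its earliest start at day 12; it finishes at 12 + 8 = day 20.

20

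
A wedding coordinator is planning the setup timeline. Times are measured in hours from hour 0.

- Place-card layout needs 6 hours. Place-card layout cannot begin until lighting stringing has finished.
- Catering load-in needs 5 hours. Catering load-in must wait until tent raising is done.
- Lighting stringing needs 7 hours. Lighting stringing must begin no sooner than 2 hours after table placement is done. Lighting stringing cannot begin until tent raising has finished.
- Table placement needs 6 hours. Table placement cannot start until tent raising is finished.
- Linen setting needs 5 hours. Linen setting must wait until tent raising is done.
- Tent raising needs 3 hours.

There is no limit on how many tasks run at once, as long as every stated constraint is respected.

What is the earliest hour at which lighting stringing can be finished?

Tent raising has no prerequisites, so it starts at hour 0 and finishes at hour 3.
Table placement waits on tent raising (finishes hour 3), so it starts at hour 3 and finishes at 3 + 6 = hour 9.
Lighting stringing cannot start until table placement (finishes hour 9, plus 2-hour gap → hour 11); tent raising (finishes hour 3). The controlling bound is hour 11, so lighting stringing finishes at 11 + 7 = hour 18.

18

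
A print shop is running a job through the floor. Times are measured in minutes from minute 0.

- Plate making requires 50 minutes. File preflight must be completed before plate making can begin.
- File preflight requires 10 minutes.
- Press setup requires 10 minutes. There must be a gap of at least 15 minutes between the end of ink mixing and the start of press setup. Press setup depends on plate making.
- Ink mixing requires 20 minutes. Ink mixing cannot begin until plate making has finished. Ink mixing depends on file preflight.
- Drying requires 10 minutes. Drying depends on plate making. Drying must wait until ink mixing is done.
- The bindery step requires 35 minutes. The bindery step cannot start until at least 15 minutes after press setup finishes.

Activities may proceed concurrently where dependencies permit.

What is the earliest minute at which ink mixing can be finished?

80

File preflight can start immediately at minute 0; it finishes at minute 10.
Plate making cannot begin until file preflight (finishes minute 10). It runs from minute 10 to 10 + 50 = minute 60.
Ink mixing has to wait for plate making (finishes minute 60); file preflight (finishes minute 10). The latest of these is minute 60, so ink mixing runs minute 60 to 60 + 20 = minute 80.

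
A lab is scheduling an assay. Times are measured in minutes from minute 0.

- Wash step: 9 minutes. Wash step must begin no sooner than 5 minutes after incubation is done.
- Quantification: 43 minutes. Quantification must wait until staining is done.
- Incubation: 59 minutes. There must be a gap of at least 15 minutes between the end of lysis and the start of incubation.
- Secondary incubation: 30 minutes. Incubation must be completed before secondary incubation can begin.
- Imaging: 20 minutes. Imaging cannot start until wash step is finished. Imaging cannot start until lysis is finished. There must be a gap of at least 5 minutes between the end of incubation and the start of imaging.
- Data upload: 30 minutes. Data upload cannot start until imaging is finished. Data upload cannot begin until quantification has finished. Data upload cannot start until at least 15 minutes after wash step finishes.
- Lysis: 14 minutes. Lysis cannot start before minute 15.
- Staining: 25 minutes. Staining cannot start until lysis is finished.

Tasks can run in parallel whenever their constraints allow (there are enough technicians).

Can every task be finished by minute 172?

Lysis cannot begin until its own release at minute 15. It runs from minute 15 to 15 + 14 = minute 29.
Staining cannot begin until lysis (finishes minute 29). It runs from minute 29 to 29 + 25 = minute 54.
Quantification cannot begin until staining (finishes minute 54). It runs from minute 54 to 54 + 43 = minute 97.
Incubation waits on lysis (finishes minute 29, plus 15-minute gap → minute 44), so it starts at minute 44 and finishes at 44 + 59 = minute 103.
After incubation (finishes minute 103), secondary incubation can start at minute 103 and finishes at minute 133.
Wash step cannot begin until incubation (finishes minute 103, plus 5-minute gap → minute 108). It runs from minute 108 to 108 + 9 = minute 117.
Imaging needs all of wash step (finishes minute 117); lysis (finishes minute 29); incubation (finishes minute 103, plus 5-minute gap → minute 108). That puts its earliest start at minute 117; it finishes at 117 + 20 = minute 137.
Data upload cannot start until imaging (finishes minute 137); quantification (finishes minute 97); wash step (finishes minute 117, plus 15-minute gap → minute 132). The controlling bound is minute 137, so data upload finishes at 137 + 30 = minute 167.
Every task is finished by minute 167, which is no later than the deadline of 172, so the schedule is feasible.

Yes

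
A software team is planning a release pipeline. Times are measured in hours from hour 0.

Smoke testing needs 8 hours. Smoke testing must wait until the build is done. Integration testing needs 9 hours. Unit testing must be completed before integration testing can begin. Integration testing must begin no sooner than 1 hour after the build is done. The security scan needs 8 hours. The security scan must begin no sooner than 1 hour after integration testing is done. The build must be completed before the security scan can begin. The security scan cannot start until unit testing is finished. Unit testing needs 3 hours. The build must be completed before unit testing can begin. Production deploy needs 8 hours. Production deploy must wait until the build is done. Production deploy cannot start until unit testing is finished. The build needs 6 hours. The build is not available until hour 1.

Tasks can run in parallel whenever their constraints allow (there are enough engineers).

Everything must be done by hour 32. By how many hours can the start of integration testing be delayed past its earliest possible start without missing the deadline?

The build cannot begin until its own release at hour 1. It runs from hour 1 to 1 + 6 = hour 7.
After the build (finishes hour 7), unit testing can start at hour 7 and finishes at hour 10.
For integration testing: unit testing (finishes hour 10); the build (finishes hour 7, plus 1-hour gap → hour 8). Taking the maximum gives a start of hour 10, and it finishes at 10 + 9 = hour 19.

Working backward from the deadline:
Nothing follows the security scan; the deadline of hour 32 is its only limit. It must start by 32 − 8 = hour 24.
Integration testing has to be done before the security scan (must start by hour 24, minus 1-hour gap → hour 23). That means finishing by hour 23, i.e. starting by 23 − 9 = hour 14.
So integration testing can start as early as hour 10 and as late as hour 14, giving 14 − 10 = 4 hours of slack.

4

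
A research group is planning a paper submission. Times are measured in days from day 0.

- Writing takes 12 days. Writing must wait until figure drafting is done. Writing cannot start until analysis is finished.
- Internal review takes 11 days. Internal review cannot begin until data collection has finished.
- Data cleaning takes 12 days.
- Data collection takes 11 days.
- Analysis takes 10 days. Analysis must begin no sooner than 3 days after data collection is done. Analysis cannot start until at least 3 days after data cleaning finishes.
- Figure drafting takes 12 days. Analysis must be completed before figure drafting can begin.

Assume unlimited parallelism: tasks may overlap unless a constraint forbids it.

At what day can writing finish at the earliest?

49

Data cleaning has no prerequisites, so it starts at day 0 and finishes at day 12.
Nothing blocks data collection, so it runs from day 0 to day 11.
For analysis: data collection (finishes day 11, plus 3-day gap → day 14); data cleaning (finishes day 12, plus 3-day gap → day 15). Taking the maximum gives a start of day 15, and it finishes at 15 + 10 = day 25.
After analysis (finishes day 25), figure drafting can start at day 25 and finishes at day 37.
Writing needs all of figure drafting (finishes day 37); analysis (finishes day 25). That puts its earliest start at day 37; it finishes at 37 + 12 = day 49.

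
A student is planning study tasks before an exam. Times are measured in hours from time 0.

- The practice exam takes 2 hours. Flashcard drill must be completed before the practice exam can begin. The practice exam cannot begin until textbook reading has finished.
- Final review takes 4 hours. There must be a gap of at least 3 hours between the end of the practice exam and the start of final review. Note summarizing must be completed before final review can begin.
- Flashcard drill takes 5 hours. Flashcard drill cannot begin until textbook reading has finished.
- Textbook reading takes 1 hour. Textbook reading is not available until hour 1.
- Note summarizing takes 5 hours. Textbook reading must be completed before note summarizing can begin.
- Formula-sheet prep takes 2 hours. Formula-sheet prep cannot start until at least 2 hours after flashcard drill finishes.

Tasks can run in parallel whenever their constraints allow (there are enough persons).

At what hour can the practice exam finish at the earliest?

Textbook reading cannot begin until its own release at hour 1. It runs from hour 1 to 1 + 1 = hour 2.
Flashcard drill waits on textbook reading (finishes hour 2), so it starts at hour 2 and finishes at 2 + 5 = hour 7.
The practice exam has to wait for flashcard drill (finishes hour 7); textbook reading (finishes hour 2). The latest of these is hour 7, so the practice exam runs hour 7 to 7 + 2 = hour 9.

9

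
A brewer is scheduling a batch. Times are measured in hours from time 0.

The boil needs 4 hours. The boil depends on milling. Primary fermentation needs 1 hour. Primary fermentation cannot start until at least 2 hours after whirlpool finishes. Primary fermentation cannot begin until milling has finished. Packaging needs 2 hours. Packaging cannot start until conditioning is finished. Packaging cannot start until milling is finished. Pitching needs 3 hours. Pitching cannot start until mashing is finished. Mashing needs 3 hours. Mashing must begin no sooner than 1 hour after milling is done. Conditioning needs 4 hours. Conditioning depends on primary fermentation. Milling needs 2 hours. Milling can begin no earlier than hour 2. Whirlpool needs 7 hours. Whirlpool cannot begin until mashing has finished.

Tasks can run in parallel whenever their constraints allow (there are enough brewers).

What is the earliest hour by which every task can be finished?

24

Milling waits on its own release at hour 2, so it starts at hour 2 and finishes at 2 + 2 = hour 4.
After milling (finishes hour 4), the boil can start at hour 4 and finishes at hour 8.
Mashing cannot begin until milling (finishes hour 4, plus 1-hour gap → hour 5). It runs from hour 5 to 5 + 3 = hour 8.
After mashing (finishes hour 8), pitching can start at hour 8 and finishes at hour 11.
Whirlpool waits on mashing (finishes hour 8), so it starts at hour 8 and finishes at 8 + 7 = hour 15.
For primary fermentation: whirlpool (finishes hour 15, plus 2-hour gap → hour 17); milling (finishes hour 4). Taking the maximum gives a start of hour 17, and it finishes at 17 + 1 = hour 18.
Conditioning cannot begin until primary fermentation (finishes hour 18). It runs from hour 18 to 18 + 4 = hour 22.
Packaging cannot start until conditioning (finishes hour 22); milling (finishes hour 4). The controlling bound is hour 22, so packaging finishes at 22 + 2 = hour 24.
All tasks are finished once the last one completes. Finish times: Milling at 4, Mashing at 8, The boil at 8, Whirlpool at 15, Pitching at 11, Primary fermentation at 18, Conditioning at 22, Packaging at 24. The latest is hour 24.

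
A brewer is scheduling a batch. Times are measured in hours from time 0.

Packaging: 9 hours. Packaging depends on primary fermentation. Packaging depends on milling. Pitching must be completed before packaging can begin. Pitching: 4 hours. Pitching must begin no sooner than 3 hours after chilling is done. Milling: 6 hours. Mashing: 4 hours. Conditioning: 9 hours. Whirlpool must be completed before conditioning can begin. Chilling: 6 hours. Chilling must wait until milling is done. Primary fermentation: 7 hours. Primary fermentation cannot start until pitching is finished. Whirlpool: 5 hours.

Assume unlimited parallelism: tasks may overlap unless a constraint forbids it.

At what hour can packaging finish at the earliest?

Milling has no prerequisites, so it starts at hour 0 and finishes at hour 6.
After milling (finishes hour 6), chilling can start at hour 6 and finishes at hour 12.
After chilling (finishes hour 12, plus 3-hour gap → hour 15), pitching can start at hour 15 and finishes at hour 19.
After pitching (finishes hour 19), primary fermentation can start at hour 19 and finishes at hour 26.
Packaging has to wait for primary fermentation (finishes hour 26); milling (finishes hour 6); pitching (finishes hour 19). The latest of these is hour 26, so packaging runs hour 26 to 26 + 9 = hour 35.

35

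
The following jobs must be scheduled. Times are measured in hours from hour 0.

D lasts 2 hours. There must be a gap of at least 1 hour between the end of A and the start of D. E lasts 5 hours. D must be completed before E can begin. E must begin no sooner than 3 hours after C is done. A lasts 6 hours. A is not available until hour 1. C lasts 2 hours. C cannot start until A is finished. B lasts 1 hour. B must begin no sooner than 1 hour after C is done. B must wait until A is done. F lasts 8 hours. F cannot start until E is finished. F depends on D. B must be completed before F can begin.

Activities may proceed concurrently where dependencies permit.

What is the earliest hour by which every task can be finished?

After its own release at hour 1, A can start at hour 1 and finishes at hour 7.
D waits on A (finishes hour 7, plus 1-hour gap → hour 8), so it starts at hour 8 and finishes at 8 + 2 = hour 10.
After A (finishes hour 7), C can start at hour 7 and finishes at hour 9.
E cannot start until D (finishes hour 10); C (finishes hour 9, plus 3-hour gap → hour 12). The controlling bound is hour 12, so E finishes at 12 + 5 = hour 17.
B has to wait for C (finishes hour 9, plus 1-hour gap → hour 10); A (finishes hour 7). The latest of these is hour 10, so B runs hour 10 to 10 + 1 = hour 11.
F needs all of E (finishes hour 17); D (finishes hour 10); B (finishes hour 11). That puts its earliest start at hour 17; it finishes at 17 + 8 = hour 25.
All tasks are finished once the last one completes. Finish times: A at 7, B at 11, C at 9, D at 10, E at 17, F at 25. The latest is hour 25.

25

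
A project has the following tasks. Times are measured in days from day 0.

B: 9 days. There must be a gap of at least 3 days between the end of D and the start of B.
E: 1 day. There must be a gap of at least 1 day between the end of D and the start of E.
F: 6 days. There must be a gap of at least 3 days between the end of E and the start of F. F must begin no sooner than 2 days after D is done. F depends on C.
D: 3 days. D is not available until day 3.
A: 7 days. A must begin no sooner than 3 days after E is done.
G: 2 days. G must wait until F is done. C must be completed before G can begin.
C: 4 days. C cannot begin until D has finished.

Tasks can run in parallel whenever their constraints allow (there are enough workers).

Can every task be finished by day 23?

Yes

D waits on its own release at day 3, so it starts at day 3 and finishes at 3 + 3 = day 6.
After D (finishes day 6, plus 1-day gap → day 7), E can start at day 7 and finishes at day 8.
After E (finishes day 8, plus 3-day gap → day 11), A can start at day 11 and finishes at day 18.
C cannot begin until D (finishes day 6). It runs from day 6 to 6 + 4 = day 10.
F has to wait for E (finishes day 8, plus 3-day gap → day 11); D (finishes day 6, plus 2-day gap → day 8); C (finishes day 10). The latest of these is day 11, so F runs day 11 to 11 + 6 = day 17.
G cannot start until F (finishes day 17); C (finishes day 10). The controlling bound is day 17, so G finishes at 17 + 2 = day 19.
After D (finishes day 6, plus 3-day gap → day 9), B can start at day 9 and finishes at day 18.
Every task is finished by day 19, which is no later than the deadline of 23, so the schedule is feasible.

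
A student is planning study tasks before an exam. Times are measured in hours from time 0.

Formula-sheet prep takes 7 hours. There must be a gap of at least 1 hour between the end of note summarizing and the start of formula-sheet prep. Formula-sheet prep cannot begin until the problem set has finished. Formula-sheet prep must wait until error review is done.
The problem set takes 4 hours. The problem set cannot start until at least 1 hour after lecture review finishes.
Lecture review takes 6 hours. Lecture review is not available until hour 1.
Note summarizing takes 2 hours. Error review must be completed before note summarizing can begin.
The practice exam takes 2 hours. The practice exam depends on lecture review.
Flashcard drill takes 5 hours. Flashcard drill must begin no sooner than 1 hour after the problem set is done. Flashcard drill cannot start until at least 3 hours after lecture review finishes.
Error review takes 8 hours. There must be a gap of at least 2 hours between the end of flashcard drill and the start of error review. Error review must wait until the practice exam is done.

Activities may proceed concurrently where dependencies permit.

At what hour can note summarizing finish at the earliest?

Lecture review waits on its own release at hour 1, so it starts at hour 1 and finishes at 1 + 6 = hour 7.
The practice exam cannot begin until lecture review (finishes hour 7). It runs from hour 7 to 7 + 2 = hour 9.
The problem set cannot begin until lecture review (finishes hour 7, plus 1-hour gap → hour 8). It runs from hour 8 to 8 + 4 = hour 12.
For flashcard drill: the problem set (finishes hour 12, plus 1-hour gap → hour 13); lecture review (finishes hour 7, plus 3-hour gap → hour 10). Taking the maximum gives a start of hour 13, and it finishes at 13 + 5 = hour 18.
For error review: flashcard drill (finishes hour 18, plus 2-hour gap → hour 20); the practice exam (finishes hour 9). Taking the maximum gives a start of hour 20, and it finishes at 20 + 8 = hour 28.
Note summarizing cannot begin until error review (finishes hour 28). It runs from hour 28 to 28 + 2 = hour 30.

30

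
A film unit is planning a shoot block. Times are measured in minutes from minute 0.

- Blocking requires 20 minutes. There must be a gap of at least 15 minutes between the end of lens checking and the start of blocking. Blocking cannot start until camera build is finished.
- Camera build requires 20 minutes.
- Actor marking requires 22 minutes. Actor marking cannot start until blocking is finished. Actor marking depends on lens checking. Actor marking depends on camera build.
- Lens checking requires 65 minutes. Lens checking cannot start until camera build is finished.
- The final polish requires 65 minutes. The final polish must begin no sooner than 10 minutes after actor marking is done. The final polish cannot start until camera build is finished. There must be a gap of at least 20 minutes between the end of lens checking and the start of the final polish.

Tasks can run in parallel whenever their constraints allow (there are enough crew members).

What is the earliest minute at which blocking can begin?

Nothing blocks camera build, so it runs from minute 0 to minute 20.
Lens checking cannot begin until camera build (finishes minute 20). It runs from minute 20 to 20 + 65 = minute 85.
Blocking waits on lens checking (finishes minute 85, plus 15-minute gap → minute 100); camera build (finishes minute 20). The latest of these is minute 100, which is the earliest blocking can start.

100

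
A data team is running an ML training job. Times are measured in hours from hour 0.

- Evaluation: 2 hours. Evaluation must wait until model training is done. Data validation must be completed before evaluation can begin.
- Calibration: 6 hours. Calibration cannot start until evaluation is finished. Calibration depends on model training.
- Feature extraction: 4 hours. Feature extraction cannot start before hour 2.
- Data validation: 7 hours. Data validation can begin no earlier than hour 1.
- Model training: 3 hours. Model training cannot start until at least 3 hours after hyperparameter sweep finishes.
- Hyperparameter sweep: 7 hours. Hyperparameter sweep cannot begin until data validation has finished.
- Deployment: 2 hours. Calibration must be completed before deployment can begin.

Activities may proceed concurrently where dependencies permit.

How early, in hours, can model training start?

18

After its own release at hour 1, data validation can start at hour 1 and finishes at hour 8.
After data validation (finishes hour 8), hyperparameter sweep can start at hour 8 and finishes at hour 15.
Model training waits on hyperparameter sweep (finishes hour 15, plus 3-hour gap → hour 18), so the earliest it can start is hour 18.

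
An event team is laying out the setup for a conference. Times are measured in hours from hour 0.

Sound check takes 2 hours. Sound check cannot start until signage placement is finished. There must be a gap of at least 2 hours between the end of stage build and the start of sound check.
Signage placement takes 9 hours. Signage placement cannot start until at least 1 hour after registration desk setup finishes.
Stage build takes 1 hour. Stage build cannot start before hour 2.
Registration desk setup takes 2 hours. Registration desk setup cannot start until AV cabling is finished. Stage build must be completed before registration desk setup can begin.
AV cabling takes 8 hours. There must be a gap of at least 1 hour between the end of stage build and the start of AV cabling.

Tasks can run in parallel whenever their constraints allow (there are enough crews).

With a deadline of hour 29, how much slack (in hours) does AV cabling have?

3

Stage build cannot begin until its own release at hour 2. It runs from hour 2 to 2 + 1 = hour 3.
AV cabling cannot begin until stage build (finishes hour 3, plus 1-hour gap → hour 4). It runs from hour 4 to 4 + 8 = hour 12.

Working backward from the deadline:
Sound check has no dependents, so it just needs to finish by hour 29. Starting by 29 − 2 = hour 27 achieves that.
Since sound check (must start by hour 27) depends on it, signage placement must finish by hour 27. Backing off its 9-hour duration gives a latest start of hour 18.
Since signage placement (must start by hour 18, minus 1-hour gap → hour 17) depends on it, registration desk setup must finish by hour 17. Backing off its 2-hour duration gives a latest start of hour 15.
AV cabling must finish before registration desk setup (must start by hour 15). With an 8-hour duration, AV cabling must start by 15 − 8 = hour 7.
So AV cabling can start as early as hour 4 and as late as hour 7, giving 7 − 4 = 3 hours of slack.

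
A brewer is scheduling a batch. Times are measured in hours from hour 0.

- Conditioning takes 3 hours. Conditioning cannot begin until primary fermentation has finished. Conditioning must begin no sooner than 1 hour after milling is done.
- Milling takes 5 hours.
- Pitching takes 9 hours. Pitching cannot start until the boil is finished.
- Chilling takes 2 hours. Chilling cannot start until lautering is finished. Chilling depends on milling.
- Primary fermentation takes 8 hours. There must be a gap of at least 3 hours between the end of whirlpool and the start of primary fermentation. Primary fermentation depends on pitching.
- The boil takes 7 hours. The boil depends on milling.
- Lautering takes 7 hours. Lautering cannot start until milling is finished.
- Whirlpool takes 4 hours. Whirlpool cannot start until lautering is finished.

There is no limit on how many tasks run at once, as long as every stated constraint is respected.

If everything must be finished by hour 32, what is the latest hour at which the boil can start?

5

Conditioning has no dependents, so it just needs to finish by hour 32. Starting by 32 − 3 = hour 29 achieves that.
Primary fermentation feeds into conditioning (must start by hour 29); so primary fermentation must finish by hour 29 and therefore start by hour 21.
Pitching has to be done before primary fermentation (must start by hour 21). That means finishing by hour 21, i.e. starting by 21 − 9 = hour 12.
The boil feeds into pitching (must start by hour 12); so the boil must finish by hour 12 and therefore start by hour 5.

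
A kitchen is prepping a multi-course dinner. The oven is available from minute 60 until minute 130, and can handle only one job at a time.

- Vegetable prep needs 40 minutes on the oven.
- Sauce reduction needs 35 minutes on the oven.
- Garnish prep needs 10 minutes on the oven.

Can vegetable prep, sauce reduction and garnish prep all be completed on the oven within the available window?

No

The oven window is 130 − 60 = 70 minutes.
Running back to back, the jobs need 40 + 35 + 10 = 85 minutes on the oven.
Since 85 > 70, they cannot all fit.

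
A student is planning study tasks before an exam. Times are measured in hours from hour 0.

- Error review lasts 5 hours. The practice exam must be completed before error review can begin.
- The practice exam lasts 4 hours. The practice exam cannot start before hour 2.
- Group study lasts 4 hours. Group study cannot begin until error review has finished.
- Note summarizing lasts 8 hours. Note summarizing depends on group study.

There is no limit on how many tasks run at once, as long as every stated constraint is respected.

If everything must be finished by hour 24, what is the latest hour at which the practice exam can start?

3

Note summarizing has no dependents, so it just needs to finish by hour 24. Starting by 24 − 8 = hour 16 achieves that.
Group study feeds into note summarizing (must start by hour 16); so group study must finish by hour 16 and therefore start by hour 12.
Error review must finish before group study (must start by hour 12). With a 5-hour duration, error review must start by 12 − 5 = hour 7.
The practice exam has to be done before error review (must start by hour 7). That means finishing by hour 7, i.e. starting by 7 − 4 = hour 3.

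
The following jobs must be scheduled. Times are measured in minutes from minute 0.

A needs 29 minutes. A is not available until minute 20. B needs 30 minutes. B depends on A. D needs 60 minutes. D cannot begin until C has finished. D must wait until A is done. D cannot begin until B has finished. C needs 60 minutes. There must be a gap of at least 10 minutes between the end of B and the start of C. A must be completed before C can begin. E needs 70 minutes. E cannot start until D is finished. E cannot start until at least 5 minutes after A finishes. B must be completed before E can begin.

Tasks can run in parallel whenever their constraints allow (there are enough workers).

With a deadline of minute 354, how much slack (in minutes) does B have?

A waits on its own release at minute 20, so it starts at minute 20 and finishes at 20 + 29 = minute 49.
After A (finishes minute 49), B can start at minute 49 and finishes at minute 79.

Working backward from the deadline:
To finish by minute 354, E (duration 70) must start no later than minute 284.
D must finish before E (must start by minute 284). With a 60-minute duration, D must start by 284 − 60 = minute 224.
C must finish before D (must start by minute 224). With a 60-minute duration, C must start by 224 − 60 = minute 164.
B has several dependents: C (must start by minute 164, minus 10-minute gap → minute 154); D (must start by minute 224); E (must start by minute 284). The earliest of those limits is minute 154, so B must start by 154 − 30 = minute 124.
So B can start as early as minute 49 and as late as minute 124, giving 124 − 49 = 75 minutes of slack.

75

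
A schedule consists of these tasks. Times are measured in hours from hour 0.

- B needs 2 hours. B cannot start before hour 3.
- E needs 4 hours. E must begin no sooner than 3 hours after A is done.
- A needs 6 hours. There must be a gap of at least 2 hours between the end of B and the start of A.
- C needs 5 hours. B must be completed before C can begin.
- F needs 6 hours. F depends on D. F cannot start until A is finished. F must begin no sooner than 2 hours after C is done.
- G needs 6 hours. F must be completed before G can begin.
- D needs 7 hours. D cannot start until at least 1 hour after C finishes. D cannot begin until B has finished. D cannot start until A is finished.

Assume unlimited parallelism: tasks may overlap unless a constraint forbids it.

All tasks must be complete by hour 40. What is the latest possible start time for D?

21

G must finish by hour 40; it takes 6 hours, so it must start by 40 − 6 = hour 34.
F must finish before G (must start by hour 34). With a 6-hour duration, F must start by 34 − 6 = hour 28.
D feeds into F (must start by hour 28); so D must finish by hour 28 and therefore start by hour 21.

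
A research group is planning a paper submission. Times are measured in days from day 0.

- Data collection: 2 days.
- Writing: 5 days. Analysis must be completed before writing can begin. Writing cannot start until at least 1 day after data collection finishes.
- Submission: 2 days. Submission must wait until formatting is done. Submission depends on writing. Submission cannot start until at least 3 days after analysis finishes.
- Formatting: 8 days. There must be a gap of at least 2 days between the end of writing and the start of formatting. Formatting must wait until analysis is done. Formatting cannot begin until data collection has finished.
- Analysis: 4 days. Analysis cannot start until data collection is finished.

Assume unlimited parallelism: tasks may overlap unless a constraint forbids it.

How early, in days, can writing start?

Data collection can start immediately at day 0; it finishes at day 2.
After data collection (finishes day 2), analysis can start at day 2 and finishes at day 6.
Writing waits on analysis (finishes day 6); data collection (finishes day 2, plus 1-day gap → day 3). The latest of these is day 6, which is the earliest writing can start.

6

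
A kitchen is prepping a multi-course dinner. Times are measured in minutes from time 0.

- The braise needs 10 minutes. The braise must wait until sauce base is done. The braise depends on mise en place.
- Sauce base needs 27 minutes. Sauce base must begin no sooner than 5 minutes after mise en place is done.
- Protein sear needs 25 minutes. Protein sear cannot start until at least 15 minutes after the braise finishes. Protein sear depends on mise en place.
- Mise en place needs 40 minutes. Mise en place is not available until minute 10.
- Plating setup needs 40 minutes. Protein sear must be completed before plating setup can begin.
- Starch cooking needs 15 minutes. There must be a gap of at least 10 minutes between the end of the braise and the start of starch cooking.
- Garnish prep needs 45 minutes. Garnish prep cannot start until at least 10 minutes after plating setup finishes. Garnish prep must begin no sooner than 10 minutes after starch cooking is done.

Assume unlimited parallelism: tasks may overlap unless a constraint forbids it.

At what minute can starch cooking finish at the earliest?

Mise en place cannot begin until its own release at minute 10. It runs from minute 10 to 10 + 40 = minute 50.
After mise en place (finishes minute 50, plus 5-minute gap → minute 55), sauce base can start at minute 55 and finishes at minute 82.
The braise needs all of sauce base (finishes minute 82); mise en place (finishes minute 50). That puts its earliest start at minute 82; it finishes at 82 + 10 = minute 92.
Starch cooking cannot begin until the braise (finishes minute 92, plus 10-minute gap → minute 102). It runs from minute 102 to 102 + 15 = minute 117.

117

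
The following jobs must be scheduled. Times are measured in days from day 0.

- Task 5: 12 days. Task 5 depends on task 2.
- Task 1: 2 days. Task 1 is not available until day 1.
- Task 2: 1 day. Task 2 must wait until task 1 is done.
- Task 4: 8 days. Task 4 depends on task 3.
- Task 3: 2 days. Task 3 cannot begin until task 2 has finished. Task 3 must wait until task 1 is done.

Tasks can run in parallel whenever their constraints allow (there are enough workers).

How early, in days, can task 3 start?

After its own release at day 1, task 1 can start at day 1 and finishes at day 3.
Task 2 cannot begin until task 1 (finishes day 3). It runs from day 3 to 3 + 1 = day 4.
Task 3 waits on task 2 (finishes day 4); task 1 (finishes day 3). The latest of these is day 4, which is the earliest task 3 can start.

4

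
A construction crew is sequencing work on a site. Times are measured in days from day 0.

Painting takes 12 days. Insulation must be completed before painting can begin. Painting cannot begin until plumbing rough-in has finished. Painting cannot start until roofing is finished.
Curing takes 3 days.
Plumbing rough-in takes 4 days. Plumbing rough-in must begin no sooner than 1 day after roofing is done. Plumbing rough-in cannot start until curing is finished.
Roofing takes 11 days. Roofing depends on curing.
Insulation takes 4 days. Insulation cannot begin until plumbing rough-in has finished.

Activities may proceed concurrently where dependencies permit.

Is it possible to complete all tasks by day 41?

Nothing blocks curing, so it runs from day 0 to day 3.
Roofing waits on curing (finishes day 3), so it starts at day 3 and finishes at 3 + 11 = day 14.
For plumbing rough-in: roofing (finishes day 14, plus 1-day gap → day 15); curing (finishes day 3). Taking the maximum gives a start of day 15, and it finishes at 15 + 4 = day 19.
Insulation cannot begin until plumbing rough-in (finishes day 19). It runs from day 19 to 19 + 4 = day 23.
Painting has to wait for insulation (finishes day 23); plumbing rough-in (finishes day 19); roofing (finishes day 14). The latest of these is day 23, so painting runs day 23 to 23 + 12 = day 35.
Every task is finished by day 35, which is no later than the deadline of 41, so the schedule is feasible.

Yes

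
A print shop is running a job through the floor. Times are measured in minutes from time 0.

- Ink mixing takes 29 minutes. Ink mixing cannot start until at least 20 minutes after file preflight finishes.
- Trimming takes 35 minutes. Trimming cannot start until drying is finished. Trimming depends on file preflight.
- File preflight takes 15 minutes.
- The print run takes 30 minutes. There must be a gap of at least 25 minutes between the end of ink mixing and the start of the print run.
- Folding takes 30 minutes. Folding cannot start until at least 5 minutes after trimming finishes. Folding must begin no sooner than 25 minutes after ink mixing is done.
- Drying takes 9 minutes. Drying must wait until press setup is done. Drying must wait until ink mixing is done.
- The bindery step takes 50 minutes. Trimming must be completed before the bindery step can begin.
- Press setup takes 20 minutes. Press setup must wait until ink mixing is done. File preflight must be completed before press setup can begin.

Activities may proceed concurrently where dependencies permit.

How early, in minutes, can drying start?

Nothing blocks file preflight, so it runs from minute 0 to minute 15.
Ink mixing cannot begin until file preflight (finishes minute 15, plus 20-minute gap → minute 35). It runs from minute 35 to 35 + 29 = minute 64.
For press setup: ink mixing (finishes minute 64); file preflight (finishes minute 15). Taking the maximum gives a start of minute 64, and it finishes at 64 + 20 = minute 84.
Drying waits on press setup (finishes minute 84); ink mixing (finishes minute 64). The latest of these is minute 84, which is the earliest drying can start.

84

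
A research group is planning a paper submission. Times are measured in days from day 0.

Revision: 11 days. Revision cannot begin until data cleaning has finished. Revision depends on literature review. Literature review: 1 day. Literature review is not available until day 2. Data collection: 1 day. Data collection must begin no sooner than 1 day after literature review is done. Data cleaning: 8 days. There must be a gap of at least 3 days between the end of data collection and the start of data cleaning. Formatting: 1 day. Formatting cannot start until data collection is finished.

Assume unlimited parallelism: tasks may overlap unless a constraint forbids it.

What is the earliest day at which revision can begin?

Literature review cannot begin until its own release at day 2. It runs from day 2 to 2 + 1 = day 3.
Data collection cannot begin until literature review (finishes day 3, plus 1-day gap → day 4). It runs from day 4 to 4 + 1 = day 5.
After data collection (finishes day 5, plus 3-day gap → day 8), data cleaning can start at day 8 and finishes at day 16.
Revision waits on data cleaning (finishes day 16); literature review (finishes day 3). The latest of these is day 16, which is the earliest revision can start.

16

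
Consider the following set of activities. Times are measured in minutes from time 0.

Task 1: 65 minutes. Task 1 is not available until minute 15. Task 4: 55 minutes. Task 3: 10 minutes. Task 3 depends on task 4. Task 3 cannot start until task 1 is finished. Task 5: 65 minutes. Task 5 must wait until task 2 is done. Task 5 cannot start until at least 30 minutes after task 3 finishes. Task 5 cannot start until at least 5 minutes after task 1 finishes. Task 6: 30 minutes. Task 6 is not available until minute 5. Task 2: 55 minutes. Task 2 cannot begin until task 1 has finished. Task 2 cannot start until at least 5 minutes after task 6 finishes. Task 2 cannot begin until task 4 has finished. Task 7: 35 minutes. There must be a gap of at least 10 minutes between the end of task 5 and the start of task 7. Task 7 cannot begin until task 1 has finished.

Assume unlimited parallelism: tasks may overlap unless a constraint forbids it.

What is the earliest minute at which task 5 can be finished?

200

Task 6 cannot begin until its own release at minute 5. It runs from minute 5 to 5 + 30 = minute 35.
Task 4 has no prerequisites, so it starts at minute 0 and finishes at minute 55.
Task 1 waits on its own release at minute 15, so it starts at minute 15 and finishes at 15 + 65 = minute 80.
Task 3 has to wait for task 4 (finishes minute 55); task 1 (finishes minute 80). The latest of these is minute 80, so task 3 runs minute 80 to 80 + 10 = minute 90.
Task 2 has to wait for task 1 (finishes minute 80); task 6 (finishes minute 35, plus 5-minute gap → minute 40); task 4 (finishes minute 55). The latest of these is minute 80, so task 2 runs minute 80 to 80 + 55 = minute 135.
Task 5 needs all of task 2 (finishes minute 135); task 3 (finishes minute 90, plus 30-minute gap → minute 120); task 1 (finishes minute 80, plus 5-minute gap → minute 85). That puts its earliest start at minute 135; it finishes at 135 + 65 = minute 200.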